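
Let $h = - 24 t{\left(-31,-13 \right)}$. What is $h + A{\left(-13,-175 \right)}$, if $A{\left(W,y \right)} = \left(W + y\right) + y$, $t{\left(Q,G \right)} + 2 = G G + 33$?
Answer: $-5163$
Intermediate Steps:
$t{\left(Q,G \right)} = 31 + G^{2}$ ($t{\left(Q,G \right)} = -2 + \left(G G + 33\right) = -2 + \left(G^{2} + 33\right) = -2 + \left(33 + G^{2}\right) = 31 + G^{2}$)
$A{\left(W,y \right)} = W + 2 y$
$h = -4800$ ($h = - 24 \left(31 + \left(-13\right)^{2}\right) = - 24 \left(31 + 169\right) = \left(-24\right) 200 = -4800$)
$h + A{\left(-13,-175 \right)} = -4800 + \left(-13 + 2 \left(-175\right)\right) = -4800 - 363 = -5163$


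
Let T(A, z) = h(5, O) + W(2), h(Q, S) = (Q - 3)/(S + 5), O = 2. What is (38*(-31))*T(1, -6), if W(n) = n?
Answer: -18848/7 ≈ -2692.6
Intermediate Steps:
h(Q, S) = (-3 + Q)/(5 + S)
T(A, z) = 16/7 (T(A, z) = (-3 + 5)/(5 + 2) + 2 = 2/7 + 2 = 16/7)
(38*(-31))*T(1, -6) = (38*(-31))*(16/7) = -1178*16/7 = -18848/7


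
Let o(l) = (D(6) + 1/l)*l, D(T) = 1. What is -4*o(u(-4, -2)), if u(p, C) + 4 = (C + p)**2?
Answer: -132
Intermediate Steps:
u(p, C) = -4 + (C + p)**2
o(l) = l*(1 + 1/l) (o(l) = (1 + 1/l)*l = l*(1 + 1/l))
-4*o(u(-4, -2)) = -4*(1 + (-4 + (-2 - 4)**2)) = -4*(1 + (-4 + (-6)**2)) = -4*(1 + (-4 + 36)) = -4*(1 + 32) = -4*33 = -132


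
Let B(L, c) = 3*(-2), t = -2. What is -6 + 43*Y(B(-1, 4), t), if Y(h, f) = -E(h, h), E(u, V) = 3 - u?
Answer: -393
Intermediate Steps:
B(L, c) = -6
Y(h, f) = -3 + h (Y(h, f) = -(3 - h) = -3 + h)
-6 + 43*Y(B(-1, 4), t) = -6 + 43*(-3 - 6) = -6 + 43*(-9) = -6 - 387 = -393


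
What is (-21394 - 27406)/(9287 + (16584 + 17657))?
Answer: -6100/5441 ≈ -1.1211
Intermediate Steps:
(-21394 - 27406)/(9287 + (16584 + 17657)) = -48800/(9287 + 34241) = -48800/43528 = -48800*1/43528 = -6100/5441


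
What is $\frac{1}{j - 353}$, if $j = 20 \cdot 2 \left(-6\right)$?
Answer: $- \frac{1}{593} \approx -0.0016863$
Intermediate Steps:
$j = -240$ ($j = 40 \left(-6\right) = -240$)
$\frac{1}{j - 353} = \frac{1}{-240 - 353} = \frac{1}{-593} = - \frac{1}{593}$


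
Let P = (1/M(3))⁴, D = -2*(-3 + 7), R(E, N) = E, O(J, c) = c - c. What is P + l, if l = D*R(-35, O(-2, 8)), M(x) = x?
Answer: 22681/81 ≈ 280.01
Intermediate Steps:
O(J, c) = 0
D = -8 (D = -2*4 = -8)
P = 1/81 (P = (1/3)⁴ = (⅓)⁴ = 1/81 ≈ 0.012346)
l = 280 (l = -8*(-35) = 280)
P + l = 1/81 + 280 = 22681/81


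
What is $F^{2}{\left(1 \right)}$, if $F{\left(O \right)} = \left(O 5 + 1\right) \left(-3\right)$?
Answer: $324$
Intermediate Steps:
$F{\left(O \right)} = -3 - 15 O$ ($F{\left(O \right)} = \left(5 O + 1\right) \left(-3\right) = \left(1 + 5 O\right) \left(-3\right) = -3 - 15 O$)
$F^{2}{\left(1 \right)} = \left(-3 - 15\right)^{2} = \left(-18\right)^{2} = 324$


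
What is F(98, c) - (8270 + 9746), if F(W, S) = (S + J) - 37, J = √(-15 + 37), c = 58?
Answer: -17995 + √22 ≈ -17990.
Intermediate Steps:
J = √22 ≈ 4.6904
F(W, S) = -37 + S + √22 (F(W, S) = (S + √22) - 37 = -37 + S + √22)
F(98, c) - (8270 + 9746) = (-37 + 58 + √22) - (8270 + 9746) = (21 + √22) - 1*18016 = (21 + √22) - 18016 = -17995 + √22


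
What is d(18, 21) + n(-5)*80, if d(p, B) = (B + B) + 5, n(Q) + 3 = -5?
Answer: -593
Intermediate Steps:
n(Q) = -8 (n(Q) = -3 - 5 = -8)
d(p, B) = 5 + 2*B (d(p, B) = 2*B + 5 = 5 + 2*B)
d(18, 21) + n(-5)*80 = (5 + 2*21) - 8*80 = (5 + 42) - 640 = 47 - 640 = -593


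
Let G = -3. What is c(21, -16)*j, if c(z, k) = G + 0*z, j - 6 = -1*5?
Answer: -3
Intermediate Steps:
j = 1 (j = 6 - 1*5 = 6 - 5 = 1)
c(z, k) = -3 (c(z, k) = -3 + 0*z = -3 + 0 = -3)
c(21, -16)*j = -3*1 = -3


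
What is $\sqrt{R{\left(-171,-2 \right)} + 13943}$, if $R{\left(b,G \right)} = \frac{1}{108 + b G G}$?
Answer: $\frac{19 \sqrt{22247}}{24} \approx 118.08$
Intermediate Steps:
$R{\left(b,G \right)} = \frac{1}{108 + b G^{2}}$ ($R{\left(b,G \right)} = \frac{1}{108 + G b G} = \frac{1}{108 + b G^{2}}$)
$\sqrt{R{\left(-171,-2 \right)} + 13943} = \sqrt{\frac{1}{108 - 171 \left(-2\right)^{2}} + 13943} = \sqrt{\frac{1}{108 - 684} + 13943} = \sqrt{\frac{1}{-576} + 13943} = \sqrt{- \frac{1}{576} + 13943} = \sqrt{\frac{8031167}{576}} = \frac{19 \sqrt{22247}}{24}$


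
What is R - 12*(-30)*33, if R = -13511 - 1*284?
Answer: -1915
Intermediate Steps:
R = -13795 (R = -13511 - 284 = -13795)
R - 12*(-30)*33 = -13795 - 12*(-30)*33 = -13795 + 360*33 = -13795 + 11880 = -1915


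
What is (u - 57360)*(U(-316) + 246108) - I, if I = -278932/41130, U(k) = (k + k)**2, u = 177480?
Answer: 1594636913609066/20565 ≈ 7.7541e+10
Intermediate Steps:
U(k) = 4*k**2 (U(k) = (2*k)**2 = 4*k**2)
I = -139466/20565 (I = -278932*1/41130 = -139466/20565 ≈ -6.7817)
(u - 57360)*(U(-316) + 246108) - I = (177480 - 57360)*(4*(-316)**2 + 246108) - 1*(-139466/20565) = 120120*(4*99856 + 246108) + 139466/20565 = 120120*(399424 + 246108) + 139466/20565 = 120120*645532 + 139466/20565 = 77541303840 + 139466/20565 = 1594636913609066/20565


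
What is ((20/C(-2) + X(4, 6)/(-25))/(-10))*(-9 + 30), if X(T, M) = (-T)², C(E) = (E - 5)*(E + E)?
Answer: -39/250 ≈ -0.15600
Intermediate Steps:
C(E) = 2*E*(-5 + E) (C(E) = (-5 + E)*(2*E) = 2*E*(-5 + E))
X(T, M) = T²
((20/C(-2) + X(4, 6)/(-25))/(-10))*(-9 + 30) = ((20/((2*(-2)*(-5 - 2))) + 4²/(-25))/(-10))*(-9 + 30) = ((20/((2*(-2)*(-7))) + 16*(-1/25))*(-⅒))*21 = ((20/28 - 16/25)*(-⅒))*21 = ((20*(1/28) - 16/25)*(-⅒))*21 = ((5/7 - 16/25)*(-⅒))*21 = ((13/175)*(-⅒))*21 = -13/1750*21 = -39/250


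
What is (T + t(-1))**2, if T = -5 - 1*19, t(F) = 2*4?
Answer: 256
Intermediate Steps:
t(F) = 8
T = -24 (T = -5 - 19 = -24)
(T + t(-1))**2 = (-24 + 8)**2 = (-16)**2 = 256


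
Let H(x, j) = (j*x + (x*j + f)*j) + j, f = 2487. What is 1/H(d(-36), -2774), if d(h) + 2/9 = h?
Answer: -9/2569805860 ≈ -3.5022e-9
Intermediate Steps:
d(h) = -2/9 + h
H(x, j) = j + j*x + j*(2487 + j*x) (H(x, j) = (j*x + (x*j + 2487)*j) + j = (j*x + (j*x + 2487)*j) + j = (j*x + (2487 + j*x)*j) + j = (j*x + j*(2487 + j*x)) + j = j + j*x + j*(2487 + j*x))
1/H(d(-36), -2774) = 1/(-2774*(2488 + (-2/9 - 36) - 2774*(-2/9 - 36))) = 1/(-2774*(2488 - 326/9 - 2774*(-326/9))) = 1/(-2774*(2488 - 326/9 + 904324/9)) = 1/(-2774*926390/9) = 1/(-2569805860/9) = -9/2569805860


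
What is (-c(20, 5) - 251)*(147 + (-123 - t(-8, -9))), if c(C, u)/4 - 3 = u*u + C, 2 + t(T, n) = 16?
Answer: -4430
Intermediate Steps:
t(T, n) = 14 (t(T, n) = -2 + 16 = 14)
c(C, u) = 12 + 4*C + 4*u**2 (c(C, u) = 12 + 4*(u*u + C) = 12 + 4*(u**2 + C) = 12 + 4*(C + u**2) = 12 + (4*C + 4*u**2) = 12 + 4*C + 4*u**2)
(-c(20, 5) - 251)*(147 + (-123 - t(-8, -9))) = (-(12 + 4*20 + 4*5**2) - 251)*(147 + (-123 - 1*14)) = (-(12 + 80 + 4*25) - 251)*(147 + (-123 - 14)) = (-(12 + 80 + 100) - 251)*(147 - 137) = (-1*192 - 251)*10 = (-192 - 251)*10 = -443*10 = -4430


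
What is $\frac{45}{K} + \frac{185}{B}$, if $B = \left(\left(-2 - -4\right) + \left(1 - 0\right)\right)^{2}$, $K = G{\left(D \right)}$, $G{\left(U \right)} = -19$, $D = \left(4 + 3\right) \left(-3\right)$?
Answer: $\frac{3110}{171} \approx 18.187$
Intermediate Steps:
$D = -21$ ($D = 7 \left(-3\right) = -21$)
$K = -19$
$B = 9$ ($B = \left(\left(-2 + 4\right) + \left(1 + 0\right)\right)^{2} = \left(2 + 1\right)^{2} = 3^{2} = 9$)
$\frac{45}{K} + \frac{185}{B} = \frac{45}{-19} + \frac{185}{9} = 45 \left(- \frac{1}{19}\right) + 185 \cdot \frac{1}{9} = - \frac{45}{19} + \frac{185}{9} = \frac{3110}{171}$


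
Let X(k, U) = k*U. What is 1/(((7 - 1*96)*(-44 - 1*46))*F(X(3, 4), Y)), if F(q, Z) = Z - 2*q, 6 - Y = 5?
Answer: -1/184230 ≈ -5.4280e-6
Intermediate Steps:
Y = 1 (Y = 6 - 1*5 = 6 - 5 = 1)
X(k, U) = U*k
1/(((7 - 1*96)*(-44 - 1*46))*F(X(3, 4), Y)) = 1/(((7 - 1*96)*(-44 - 1*46))*(1 - 8*3)) = 1/(((7 - 96)*(-44 - 46))*(1 - 2*12)) = 1/((-89*(-90))*(1 - 24)) = 1/(8010*(-23)) = 1/(-184230) = -1/184230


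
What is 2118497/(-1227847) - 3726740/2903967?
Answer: -10727911906379/3565627169049 ≈ -3.0087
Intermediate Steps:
2118497/(-1227847) - 3726740/2903967 = 2118497*(-1/1227847) - 3726740*1/2903967 = -2118497/1227847 - 3726740/2903967 = -10727911906379/3565627169049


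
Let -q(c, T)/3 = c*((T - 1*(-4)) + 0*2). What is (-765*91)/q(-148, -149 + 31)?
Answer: 7735/5624 ≈ 1.3754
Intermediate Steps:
q(c, T) = -3*c*(4 + T) (q(c, T) = -3*c*((T - 1*(-4)) + 0*2) = -3*c*((T + 4) + 0) = -3*c*((4 + T) + 0) = -3*c*(4 + T))
(-765*91)/q(-148, -149 + 31) = (-765*91)/((-3*(-148)*(4 + (-149 + 31)))) = -69615*1/(444*(4 - 118)) = -69615/((-3*(-148)*(-114))) = -69615/(-50616) = -69615*(-1/50616) = 7735/5624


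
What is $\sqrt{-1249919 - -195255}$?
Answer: $2 i \sqrt{263666} \approx 1027.0 i$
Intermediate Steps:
$\sqrt{-1249919 - -195255} = \sqrt{-1249919 + \left(-19 + 195274\right)} = \sqrt{-1249919 + 195255} = \sqrt{-1054664} = 2 i \sqrt{263666}$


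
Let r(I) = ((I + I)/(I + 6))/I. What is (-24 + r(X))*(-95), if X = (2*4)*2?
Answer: 24985/11 ≈ 2271.4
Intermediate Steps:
X = 16 (X = 8*2 = 16)
r(I) = 2/(6 + I) (r(I) = ((2*I)/(6 + I))/I = (2*I/(6 + I))/I = 2/(6 + I))
(-24 + r(X))*(-95) = (-24 + 2/(6 + 16))*(-95) = (-24 + 2/22)*(-95) = (-24 + 2*(1/22))*(-95) = (-24 + 1/11)*(-95) = -263/11*(-95) = 24985/11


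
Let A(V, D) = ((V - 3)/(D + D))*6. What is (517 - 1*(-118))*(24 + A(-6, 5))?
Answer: 11811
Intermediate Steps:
A(V, D) = 3*(-3 + V)/D (A(V, D) = ((-3 + V)/((2*D)))*6 = ((-3 + V)*(1/(2*D)))*6 = ((-3 + V)/(2*D))*6 = 3*(-3 + V)/D)
(517 - 1*(-118))*(24 + A(-6, 5)) = (517 - 1*(-118))*(24 + 3*(-3 - 6)/5) = (517 + 118)*(24 + 3*(1/5)*(-9)) = 635*(24 - 27/5) = 635*(93/5) = 11811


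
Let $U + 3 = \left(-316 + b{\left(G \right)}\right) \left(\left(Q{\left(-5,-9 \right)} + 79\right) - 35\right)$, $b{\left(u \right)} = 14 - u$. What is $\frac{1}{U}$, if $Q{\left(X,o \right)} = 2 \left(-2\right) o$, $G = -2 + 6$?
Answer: $- \frac{1}{24483} \approx -4.0845 \cdot 10^{-5}$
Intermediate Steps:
$G = 4$
$Q{\left(X,o \right)} = - 4 o$
$U = -24483$ ($U = -3 + \left(-316 + \left(14 - 4\right)\right) \left(\left(\left(-4\right) \left(-9\right) + 79\right) - 35\right) = -3 + \left(-316 + \left(14 - 4\right)\right) \left(\left(36 + 79\right) - 35\right) = -3 + \left(-316 + 10\right) \left(115 - 35\right) = -3 - 24480 = -24483$)
$\frac{1}{U} = \frac{1}{-24483} = - \frac{1}{24483}$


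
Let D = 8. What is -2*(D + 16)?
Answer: -48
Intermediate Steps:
-2*(D + 16) = -2*(8 + 16) = -2*24 = -48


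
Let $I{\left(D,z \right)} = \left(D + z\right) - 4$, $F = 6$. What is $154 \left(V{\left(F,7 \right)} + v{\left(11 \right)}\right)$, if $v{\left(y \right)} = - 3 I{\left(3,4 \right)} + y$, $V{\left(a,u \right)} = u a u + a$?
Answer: $46508$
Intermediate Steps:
$I{\left(D,z \right)} = -4 + D + z$
$V{\left(a,u \right)} = a + a u^{2}$ ($V{\left(a,u \right)} = a u u + a = a u^{2} + a = a + a u^{2}$)
$v{\left(y \right)} = -9 + y$ ($v{\left(y \right)} = - 3 \left(-4 + 3 + 4\right) + y = \left(-3\right) 3 + y = -9 + y$)
$154 \left(V{\left(F,7 \right)} + v{\left(11 \right)}\right) = 154 \left(6 \left(1 + 7^{2}\right) + \left(-9 + 11\right)\right) = 154 \left(6 \left(1 + 49\right) + 2\right) = 154 \left(6 \cdot 50 + 2\right) = 154 \left(300 + 2\right) = 154 \cdot 302 = 46508$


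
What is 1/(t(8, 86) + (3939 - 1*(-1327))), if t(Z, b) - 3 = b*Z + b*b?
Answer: 1/13353 ≈ 7.4890e-5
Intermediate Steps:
t(Z, b) = 3 + b² + Z*b (t(Z, b) = 3 + (b*Z + b*b) = 3 + (Z*b + b²) = 3 + (b² + Z*b) = 3 + b² + Z*b)
1/(t(8, 86) + (3939 - 1*(-1327))) = 1/((3 + 86² + 8*86) + (3939 - 1*(-1327))) = 1/((3 + 7396 + 688) + (3939 + 1327)) = 1/(8087 + 5266) = 1/13353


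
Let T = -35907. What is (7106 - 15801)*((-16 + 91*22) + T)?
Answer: 294943095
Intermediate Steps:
(7106 - 15801)*((-16 + 91*22) + T) = (7106 - 15801)*((-16 + 91*22) - 35907) = -8695*((-16 + 2002) - 35907) = -8695*(1986 - 35907) = -8695*(-33921) = 294943095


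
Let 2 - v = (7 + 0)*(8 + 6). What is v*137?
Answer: -13152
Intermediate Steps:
v = -96 (v = 2 - (7 + 0)*(8 + 6) = 2 - 7*14 = 2 - 1*98 = 2 - 98 = -96)
v*137 = -96*137 = -13152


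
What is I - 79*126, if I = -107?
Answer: -10061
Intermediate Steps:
I - 79*126 = -107 - 79*126 = -107 - 9954 = -10061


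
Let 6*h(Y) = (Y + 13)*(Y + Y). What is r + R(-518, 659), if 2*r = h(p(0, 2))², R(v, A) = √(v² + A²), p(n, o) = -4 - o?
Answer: 98 + √702605 ≈ 936.22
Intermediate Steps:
R(v, A) = √(A² + v²)
h(Y) = Y*(13 + Y)/3 (h(Y) = ((Y + 13)*(Y + Y))/6 = ((13 + Y)*(2*Y))/6 = (2*Y*(13 + Y))/6 = Y*(13 + Y)/3)
r = 98 (r = ((-4 - 1*2)*(13 + (-4 - 1*2))/3)²/2 = ((-4 - 2)*(13 + (-4 - 2))/3)²/2 = ((⅓)*(-6)*(13 - 6))²/2 = ((⅓)*(-6)*7)²/2 = (½)*(-14)² = (½)*196 = 98)
r + R(-518, 659) = 98 + √(659² + (-518)²) = 98 + √(434281 + 268324) = 98 + √702605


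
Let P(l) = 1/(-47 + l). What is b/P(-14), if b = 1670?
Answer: -101870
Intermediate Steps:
b/P(-14) = 1670/(1/(-47 - 14)) = 1670/(1/(-61)) = 1670/(-1/61) = 1670*(-61) = -101870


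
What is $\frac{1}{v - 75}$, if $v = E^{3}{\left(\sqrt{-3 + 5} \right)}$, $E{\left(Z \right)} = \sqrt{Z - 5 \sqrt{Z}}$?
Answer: $- \frac{1}{75 + i \left(- \sqrt{2} + 5 \sqrt[4]{2}\right)^{\frac{3}{2}}} \approx -0.013116 + 0.0016872 i$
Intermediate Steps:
$v = \left(\sqrt{2} - 5 \sqrt[4]{2}\right)^{\frac{3}{2}}$ ($v = \left(\sqrt{\sqrt{-3 + 5} - 5 \sqrt{\sqrt{-3 + 5}}}\right)^{3} = \left(\sqrt{\sqrt{2} - 5 \sqrt{\sqrt{2}}}\right)^{3} = \left(\sqrt{\sqrt{2} - 5 \sqrt[4]{2}}\right)^{3} = \left(\sqrt{2} - 5 \sqrt[4]{2}\right)^{\frac{3}{2}} \approx - 9.6474 i$)
$\frac{1}{v - 75} = \frac{1}{\left(\sqrt{2} - 5 \sqrt[4]{2}\right)^{\frac{3}{2}} - 75} = \frac{1}{-75 + \left(\sqrt{2} - 5 \sqrt[4]{2}\right)^{\frac{3}{2}}}$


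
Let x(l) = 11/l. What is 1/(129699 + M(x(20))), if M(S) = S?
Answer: 20/2593991 ≈ 7.7101e-6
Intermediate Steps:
1/(129699 + M(x(20))) = 1/(129699 + 11/20) = 1/(2593991/20) = 20/2593991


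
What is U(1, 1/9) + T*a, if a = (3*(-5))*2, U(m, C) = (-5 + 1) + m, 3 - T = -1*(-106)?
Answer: 3087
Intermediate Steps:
T = -103 (T = 3 - (-1)*(-106) = 3 - 1*106 = 3 - 106 = -103)
U(m, C) = -4 + m
a = -30 (a = -15*2 = -30)
U(1, 1/9) + T*a = (-4 + 1) - 103*(-30) = -3 + 3090 = 3087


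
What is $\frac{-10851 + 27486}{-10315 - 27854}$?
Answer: $- \frac{5545}{12723} \approx -0.43582$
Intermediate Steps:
$\frac{-10851 + 27486}{-10315 - 27854} = \frac{16635}{-38169} = 16635 \left(- \frac{1}{38169}\right) = - \frac{5545}{12723}$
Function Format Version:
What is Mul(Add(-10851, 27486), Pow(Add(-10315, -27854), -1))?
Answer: Rational(-5545, 12723) ≈ -0.43582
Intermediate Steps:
Mul(Add(-10851, 27486), Pow(Add(-10315, -27854), -1)) = Mul(16635, Pow(-38169, -1)) = Mul(16635, Rational(-1, 38169)) = Rational(-5545, 12723)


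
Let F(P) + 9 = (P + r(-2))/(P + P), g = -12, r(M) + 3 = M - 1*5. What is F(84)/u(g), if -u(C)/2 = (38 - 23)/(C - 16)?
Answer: -719/90 ≈ -7.9889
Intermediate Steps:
r(M) = -8 + M (r(M) = -3 + (M - 1*5) = -3 + (M - 5) = -3 + (-5 + M) = -8 + M)
u(C) = -30/(-16 + C) (u(C) = -2*(38 - 23)/(C - 16) = -30/(-16 + C))
F(P) = -9 + (-10 + P)/(2*P) (F(P) = -9 + (P + (-8 - 2))/(P + P) = -9 + (P - 10)/((2*P)) = -9 + (-10 + P)*(1/(2*P)) = -9 + (-10 + P)/(2*P))
F(84)/u(g) = (-17/2 - 5/84)/((-30/(-16 - 12))) = (-17/2 - 5*1/84)/((-30/(-28))) = (-17/2 - 5/84)/((-30*(-1/28))) = -719/(84*15/14) = -719/84*14/15 = -719/90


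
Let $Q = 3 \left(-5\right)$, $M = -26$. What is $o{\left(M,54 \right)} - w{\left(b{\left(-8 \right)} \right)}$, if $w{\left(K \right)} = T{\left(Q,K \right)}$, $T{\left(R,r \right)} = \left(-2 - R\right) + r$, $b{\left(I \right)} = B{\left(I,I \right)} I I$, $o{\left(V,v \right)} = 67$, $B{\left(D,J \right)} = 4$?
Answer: $-202$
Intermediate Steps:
$b{\left(I \right)} = 4 I^{2}$ ($b{\left(I \right)} = 4 I I = 4 I^{2}$)
$Q = -15$
$T{\left(R,r \right)} = -2 + r - R$
$w{\left(K \right)} = 13 + K$ ($w{\left(K \right)} = -2 + K - -15 = -2 + K + 15 = 13 + K$)
$o{\left(M,54 \right)} - w{\left(b{\left(-8 \right)} \right)} = 67 - \left(13 + 4 \left(-8\right)^{2}\right) = 67 - \left(13 + 4 \cdot 64\right) = 67 - \left(13 + 256\right) = 67 - 269 = -202$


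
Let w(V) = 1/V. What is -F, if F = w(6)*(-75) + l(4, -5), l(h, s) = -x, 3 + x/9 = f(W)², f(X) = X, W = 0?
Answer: -29/2 ≈ -14.500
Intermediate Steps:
x = -27 (x = -27 + 9*0² = -27 + 9*0 = -27 + 0 = -27)
l(h, s) = 27 (l(h, s) = -1*(-27) = 27)
F = 29/2 (F = -75/6 + 27 = (⅙)*(-75) + 27 = -25/2 + 27 = 29/2 ≈ 14.500)
-F = -1*29/2 = -29/2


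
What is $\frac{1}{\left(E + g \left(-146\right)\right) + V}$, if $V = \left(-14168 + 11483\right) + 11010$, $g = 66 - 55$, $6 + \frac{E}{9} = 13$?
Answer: $\frac{1}{6782} \approx 0.00014745$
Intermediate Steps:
$E = 63$ ($E = -54 + 9 \cdot 13 = -54 + 117 = 63$)
$g = 11$ ($g = 66 - 55 = 11$)
$V = 8325$ ($V = -2685 + 11010 = 8325$)
$\frac{1}{\left(E + g \left(-146\right)\right) + V} = \frac{1}{\left(63 + 11 \left(-146\right)\right) + 8325} = \frac{1}{\left(63 - 1606\right) + 8325} = \frac{1}{-1543 + 8325} = \frac{1}{6782}$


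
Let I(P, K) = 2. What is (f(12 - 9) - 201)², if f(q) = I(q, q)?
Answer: 39601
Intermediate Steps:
f(q) = 2
(f(12 - 9) - 201)² = (2 - 201)² = (-199)² = 39601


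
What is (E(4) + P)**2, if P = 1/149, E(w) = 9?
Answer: 1800964/22201 ≈ 81.121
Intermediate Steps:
P = 1/149 ≈ 0.0067114
(E(4) + P)**2 = (9 + 1/149)**2 = (1342/149)**2 = 1800964/22201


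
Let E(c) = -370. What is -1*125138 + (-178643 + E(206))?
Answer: -304151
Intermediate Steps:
-1*125138 + (-178643 + E(206)) = -1*125138 + (-178643 - 370) = -125138 - 179013 = -304151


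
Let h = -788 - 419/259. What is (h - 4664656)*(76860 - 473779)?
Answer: 479617238371385/259 ≈ 1.8518e+12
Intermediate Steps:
h = -204511/259 (h = -788 - 419*1/259 = -788 - 419/259 = -204511/259 ≈ -789.62)
(h - 4664656)*(76860 - 473779) = (-204511/259 - 4664656)*(76860 - 473779) = -1208350415/259*(-396919) = 479617238371385/259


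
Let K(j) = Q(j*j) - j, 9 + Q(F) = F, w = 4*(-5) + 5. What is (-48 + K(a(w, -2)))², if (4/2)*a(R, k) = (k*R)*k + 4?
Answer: 570025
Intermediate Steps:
w = -15 (w = -20 + 5 = -15)
a(R, k) = 2 + R*k²/2 (a(R, k) = ((k*R)*k + 4)/2 = ((R*k)*k + 4)/2 = (R*k² + 4)/2 = (4 + R*k²)/2 = 2 + R*k²/2)
Q(F) = -9 + F
K(j) = -9 + j² - j (K(j) = (-9 + j*j) - j = (-9 + j²) - j = -9 + j² - j)
(-48 + K(a(w, -2)))² = (-48 + (-9 + (2 + (½)*(-15)*(-2)²)² - (2 + (½)*(-15)*(-2)²)))² = (-48 + (-9 + (2 + (½)*(-15)*4)² - (2 + (½)*(-15)*4)))² = (-48 + (-9 + (2 - 30)² - (2 - 30)))² = (-48 + (-9 + (-28)² - 1*(-28)))² = (-48 + (-9 + 784 + 28))² = (-48 + 803)² = 755² = 570025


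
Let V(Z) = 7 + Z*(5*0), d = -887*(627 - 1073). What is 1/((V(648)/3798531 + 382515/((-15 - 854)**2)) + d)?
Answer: 260772951681/103162433321849834 ≈ 2.5278e-6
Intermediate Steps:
d = 395602 (d = -887*(-446) = 395602)
V(Z) = 7 (V(Z) = 7 + Z*0 = 7 + 0 = 7)
1/((V(648)/3798531 + 382515/((-15 - 854)**2)) + d) = 1/((7/3798531 + 382515/((-15 - 854)**2)) + 395602) = 1/((7*(1/3798531) + 382515/((-869)**2)) + 395602) = 1/((7/3798531 + 382515/755161) + 395602) = 1/(132090942872/260772951681 + 395602) = 1/(103162433321849834/260772951681) = 260772951681/103162433321849834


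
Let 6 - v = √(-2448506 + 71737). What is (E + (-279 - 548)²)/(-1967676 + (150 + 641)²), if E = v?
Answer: -136787/268399 + I*√2376769/1341995 ≈ -0.50964 + 0.0011488*I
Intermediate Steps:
v = 6 - I*√2376769 (v = 6 - √(-2448506 + 71737) = 6 - √(-2376769) = 6 - I*√2376769 ≈ 6.0 - 1541.7*I)
E = 6 - I*√2376769 ≈ 6.0 - 1541.7*I
(E + (-279 - 548)²)/(-1967676 + (150 + 641)²) = ((6 - I*√2376769) + (-279 - 548)²)/(-1967676 + (150 + 641)²) = ((6 - I*√2376769) + (-827)²)/(-1967676 + 791²) = ((6 - I*√2376769) + 683929)/(-1967676 + 625681) = (683935 - I*√2376769)/(-1341995) = (683935 - I*√2376769)*(-1/1341995) = -136787/268399 + I*√2376769/1341995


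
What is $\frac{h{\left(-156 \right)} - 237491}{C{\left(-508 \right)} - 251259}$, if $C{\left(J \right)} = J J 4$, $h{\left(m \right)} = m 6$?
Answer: $- \frac{34061}{111571} \approx -0.30529$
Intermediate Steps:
$h{\left(m \right)} = 6 m$
$C{\left(J \right)} = 4 J^{2}$ ($C{\left(J \right)} = J^{2} \cdot 4 = 4 J^{2}$)
$\frac{h{\left(-156 \right)} - 237491}{C{\left(-508 \right)} - 251259} = \frac{6 \left(-156\right) - 237491}{4 \left(-508\right)^{2} - 251259} = \frac{-936 - 237491}{4 \cdot 258064 - 251259} = - \frac{238427}{1032256 - 251259} = - \frac{238427}{780997} = \left(-238427\right) \frac{1}{780997} = - \frac{34061}{111571}$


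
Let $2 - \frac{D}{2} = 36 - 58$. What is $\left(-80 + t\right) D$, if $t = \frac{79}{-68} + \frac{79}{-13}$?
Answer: $- \frac{925428}{221} \approx -4187.5$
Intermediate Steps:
$D = 48$ ($D = 4 - 2 \left(36 - 58\right) = 4 - -44 = 4 + 44 = 48$)
$t = - \frac{6399}{884}$ ($t = 79 \left(- \frac{1}{68}\right) + 79 \left(- \frac{1}{13}\right) = - \frac{79}{68} - \frac{79}{13} = - \frac{6399}{884} \approx -7.2387$)
$\left(-80 + t\right) D = \left(-80 - \frac{6399}{884}\right) 48 = \left(- \frac{77119}{884}\right) 48 = - \frac{925428}{221}$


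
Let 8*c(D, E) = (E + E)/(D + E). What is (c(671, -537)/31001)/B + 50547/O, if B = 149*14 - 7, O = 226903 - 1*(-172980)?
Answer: 52914704339909/418614226713144 ≈ 0.12640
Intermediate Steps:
c(D, E) = E/(4*(D + E)) (c(D, E) = ((E + E)/(D + E))/8 = ((2*E)/(D + E))/8 = (2*E/(D + E))/8 = E/(4*(D + E)))
O = 399883 (O = 226903 + 172980 = 399883)
B = 2079 (B = 2086 - 7 = 2079)
(c(671, -537)/31001)/B + 50547/O = (((¼)*(-537)/(671 - 537))/31001)/2079 + 50547/399883 = (((¼)*(-537)/134)*(1/31001))*(1/2079) + 50547*(1/399883) = (((¼)*(-537)*(1/134))*(1/31001))*(1/2079) + 50547/399883 = -537/536*1/31001*(1/2079) + 50547/399883 = -537/16616536*1/2079 + 50547/399883 = -179/11515259448 + 50547/399883 = 52914704339909/418614226713144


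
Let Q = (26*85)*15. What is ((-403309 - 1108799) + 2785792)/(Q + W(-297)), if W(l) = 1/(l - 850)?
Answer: 1460915548/38023049 ≈ 38.422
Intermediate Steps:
W(l) = 1/(-850 + l)
Q = 33150 (Q = 2210*15 = 33150)
((-403309 - 1108799) + 2785792)/(Q + W(-297)) = ((-403309 - 1108799) + 2785792)/(33150 + 1/(-850 - 297)) = (-1512108 + 2785792)/(33150 + 1/(-1147)) = 1273684/(33150 - 1/1147) = 1273684/(38023049/1147) = 1273684*(1147/38023049) = 1460915548/38023049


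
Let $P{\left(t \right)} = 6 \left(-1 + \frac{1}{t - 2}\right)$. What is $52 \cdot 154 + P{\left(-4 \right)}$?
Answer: $8001$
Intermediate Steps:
$P{\left(t \right)} = -6 + \frac{6}{-2 + t}$ ($P{\left(t \right)} = 6 \left(-1 + \frac{1}{-2 + t}\right) = -6 + \frac{6}{-2 + t}$)
$52 \cdot 154 + P{\left(-4 \right)} = 52 \cdot 154 + \frac{6 \left(3 - -4\right)}{-2 - 4} = 8008 + \frac{6 \left(3 + 4\right)}{-6} = 8008 + 6 \left(- \frac{1}{6}\right) 7 = 8008 - 7 = 8001$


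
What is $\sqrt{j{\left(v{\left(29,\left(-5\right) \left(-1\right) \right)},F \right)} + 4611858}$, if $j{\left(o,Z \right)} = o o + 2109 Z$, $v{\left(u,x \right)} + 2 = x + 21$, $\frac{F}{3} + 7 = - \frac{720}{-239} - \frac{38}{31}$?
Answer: $\frac{\sqrt{251381021457579}}{7409} \approx 2140.0$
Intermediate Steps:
$F = - \frac{115875}{7409}$ ($F = -21 + 3 \left(- \frac{720}{-239} - \frac{38}{31}\right) = -21 + 3 \left(\left(-720\right) \left(- \frac{1}{239}\right) - \frac{38}{31}\right) = -21 + 3 \left(\frac{720}{239} - \frac{38}{31}\right) = -21 + 3 \cdot \frac{13238}{7409} = -21 + \frac{39714}{7409} = - \frac{115875}{7409} \approx -15.64$)
$v{\left(u,x \right)} = 19 + x$ ($v{\left(u,x \right)} = -2 + \left(x + 21\right) = -2 + \left(21 + x\right) = 19 + x$)
$j{\left(o,Z \right)} = o^{2} + 2109 Z$
$\sqrt{j{\left(v{\left(29,\left(-5\right) \left(-1\right) \right)},F \right)} + 4611858} = \sqrt{\left(\left(19 - -5\right)^{2} + 2109 \left(- \frac{115875}{7409}\right)\right) + 4611858} = \sqrt{\left(\left(19 + 5\right)^{2} - \frac{244380375}{7409}\right) + 4611858} = \sqrt{\left(24^{2} - \frac{244380375}{7409}\right) + 4611858} = \sqrt{\left(576 - \frac{244380375}{7409}\right) + 4611858} = \sqrt{- \frac{240112791}{7409} + 4611858} = \sqrt{\frac{33929143131}{7409}} = \frac{\sqrt{251381021457579}}{7409}$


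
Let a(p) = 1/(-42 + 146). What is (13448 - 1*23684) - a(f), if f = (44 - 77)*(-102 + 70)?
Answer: -1064545/104 ≈ -10236.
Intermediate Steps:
f = 1056 (f = -33*(-32) = 1056)
a(p) = 1/104
(13448 - 1*23684) - a(f) = (13448 - 1*23684) - 1*1/104 = (13448 - 23684) - 1/104 = -10236 - 1/104 = -1064545/104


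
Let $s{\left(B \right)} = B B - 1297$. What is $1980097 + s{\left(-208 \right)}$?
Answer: $2022064$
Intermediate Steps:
$s{\left(B \right)} = -1297 + B^{2}$ ($s{\left(B \right)} = B^{2} - 1297 = -1297 + B^{2}$)
$1980097 + s{\left(-208 \right)} = 1980097 - \left(1297 - \left(-208\right)^{2}\right) = 1980097 + \left(-1297 + 43264\right) = 1980097 + 41967 = 2022064$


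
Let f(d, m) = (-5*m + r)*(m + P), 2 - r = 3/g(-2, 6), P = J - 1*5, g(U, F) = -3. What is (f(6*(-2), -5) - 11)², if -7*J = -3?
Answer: 77841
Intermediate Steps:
J = 3/7 (J = -⅐*(-3) = 3/7 ≈ 0.42857)
P = -32/7 (P = 3/7 - 1*5 = 3/7 - 5 = -32/7 ≈ -4.5714)
r = 3 (r = 2 - 3/(-3) = 2 - 3*(-1)/3 = 2 - 1*(-1) = 2 + 1 = 3)
f(d, m) = (3 - 5*m)*(-32/7 + m) (f(d, m) = (-5*m + 3)*(m - 32/7) = (3 - 5*m)*(-32/7 + m))
(f(6*(-2), -5) - 11)² = ((-96/7 - 5*(-5)² + (181/7)*(-5)) - 11)² = ((-96/7 - 5*25 - 905/7) - 11)² = ((-96/7 - 125 - 905/7) - 11)² = (-268 - 11)² = (-279)² = 77841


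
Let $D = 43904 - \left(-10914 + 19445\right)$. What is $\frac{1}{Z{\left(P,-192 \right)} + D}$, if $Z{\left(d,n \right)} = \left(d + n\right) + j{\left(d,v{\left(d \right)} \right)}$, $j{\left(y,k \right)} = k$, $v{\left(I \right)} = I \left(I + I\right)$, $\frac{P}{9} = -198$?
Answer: $\frac{1}{6384447} \approx 1.5663 \cdot 10^{-7}$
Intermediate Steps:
$P = -1782$ ($P = 9 \left(-198\right) = -1782$)
$v{\left(I \right)} = 2 I^{2}$ ($v{\left(I \right)} = I 2 I = 2 I^{2}$)
$Z{\left(d,n \right)} = d + n + 2 d^{2}$ ($Z{\left(d,n \right)} = \left(d + n\right) + 2 d^{2} = d + n + 2 d^{2}$)
$D = 35373$ ($D = 43904 - 8531 = 35373$)
$\frac{1}{Z{\left(P,-192 \right)} + D} = \frac{1}{\left(-1782 - 192 + 2 \left(-1782\right)^{2}\right) + 35373} = \frac{1}{\left(-1782 - 192 + 2 \cdot 3175524\right) + 35373} = \frac{1}{\left(-1782 - 192 + 6351048\right) + 35373} = \frac{1}{6349074 + 35373} = \frac{1}{6384447}$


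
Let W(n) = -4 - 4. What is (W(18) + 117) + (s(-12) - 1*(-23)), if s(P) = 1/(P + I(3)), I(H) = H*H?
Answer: 395/3 ≈ 131.67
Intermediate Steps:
W(n) = -8
I(H) = H**2
s(P) = 1/(9 + P) (s(P) = 1/(P + 3**2) = 1/(P + 9) = 1/(9 + P))
(W(18) + 117) + (s(-12) - 1*(-23)) = (-8 + 117) + (1/(9 - 12) - 1*(-23)) = 109 + (1/(-3) + 23) = 109 + (-1/3 + 23) = 109 + 68/3 = 395/3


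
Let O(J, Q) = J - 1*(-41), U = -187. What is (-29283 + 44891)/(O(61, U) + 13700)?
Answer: 7804/6901 ≈ 1.1308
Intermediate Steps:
O(J, Q) = 41 + J (O(J, Q) = J + 41 = 41 + J)
(-29283 + 44891)/(O(61, U) + 13700) = (-29283 + 44891)/((41 + 61) + 13700) = 15608/(102 + 13700) = 15608/13802 = 15608*(1/13802) = 7804/6901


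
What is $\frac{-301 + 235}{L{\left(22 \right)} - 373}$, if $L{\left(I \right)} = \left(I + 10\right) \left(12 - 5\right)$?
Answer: $\frac{66}{149} \approx 0.44295$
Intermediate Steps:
$L{\left(I \right)} = 70 + 7 I$ ($L{\left(I \right)} = \left(10 + I\right) 7 = 70 + 7 I$)
$\frac{-301 + 235}{L{\left(22 \right)} - 373} = \frac{-301 + 235}{\left(70 + 7 \cdot 22\right) - 373} = - \frac{66}{\left(70 + 154\right) - 373} = - \frac{66}{224 - 373} = - \frac{66}{-149} = \left(-66\right) \left(- \frac{1}{149}\right) = \frac{66}{149}$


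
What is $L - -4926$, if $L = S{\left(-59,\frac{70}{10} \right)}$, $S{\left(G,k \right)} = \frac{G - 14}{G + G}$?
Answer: $\frac{581341}{118} \approx 4926.6$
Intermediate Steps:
$S{\left(G,k \right)} = \frac{-14 + G}{2 G}$
$L = \frac{73}{118}$ ($L = \frac{-14 - 59}{2 \left(-59\right)} = \frac{1}{2} \left(- \frac{1}{59}\right) \left(-73\right) = \frac{73}{118} \approx 0.61864$)
$L - -4926 = \frac{73}{118} - -4926 = \frac{73}{118} + 4926 = \frac{581341}{118}$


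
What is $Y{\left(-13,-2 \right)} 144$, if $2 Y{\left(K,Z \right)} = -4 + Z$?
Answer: $-432$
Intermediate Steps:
$Y{\left(K,Z \right)} = -2 + \frac{Z}{2}$ ($Y{\left(K,Z \right)} = \frac{-4 + Z}{2} = -2 + \frac{Z}{2}$)
$Y{\left(-13,-2 \right)} 144 = \left(-2 + \frac{1}{2} \left(-2\right)\right) 144 = \left(-2 - 1\right) 144 = \left(-3\right) 144 = -432$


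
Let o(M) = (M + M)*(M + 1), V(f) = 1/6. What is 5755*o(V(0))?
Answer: 40285/18 ≈ 2238.1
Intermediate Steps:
V(f) = ⅙
o(M) = 2*M*(1 + M) (o(M) = (2*M)*(1 + M) = 2*M*(1 + M))
5755*o(V(0)) = 5755*(2*(⅙)*(1 + ⅙)) = 5755*(2*(⅙)*(7/6)) = 5755*(7/18) = 40285/18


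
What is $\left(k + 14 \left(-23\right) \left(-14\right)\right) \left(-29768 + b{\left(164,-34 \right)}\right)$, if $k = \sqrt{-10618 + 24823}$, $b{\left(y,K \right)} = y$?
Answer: $-133454832 - 29604 \sqrt{14205} \approx -1.3698 \cdot 10^{8}$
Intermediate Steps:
$k = \sqrt{14205} \approx 119.18$
$\left(k + 14 \left(-23\right) \left(-14\right)\right) \left(-29768 + b{\left(164,-34 \right)}\right) = \left(\sqrt{14205} + 14 \left(-23\right) \left(-14\right)\right) \left(-29768 + 164\right) = \left(\sqrt{14205} - -4508\right) \left(-29604\right) = \left(\sqrt{14205} + 4508\right) \left(-29604\right) = \left(4508 + \sqrt{14205}\right) \left(-29604\right) = -133454832 - 29604 \sqrt{14205}$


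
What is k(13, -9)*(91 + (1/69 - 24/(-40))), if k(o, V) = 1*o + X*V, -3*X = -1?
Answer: 63214/69 ≈ 916.14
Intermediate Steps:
X = 1/3 (X = -1/3*(-1) = 1/3 ≈ 0.33333)
k(o, V) = o + V/3 (k(o, V) = 1*o + V/3 = o + V/3)
k(13, -9)*(91 + (1/69 - 24/(-40))) = (13 + (1/3)*(-9))*(91 + (1/69 - 24/(-40))) = (13 - 3)*(91 + (1*(1/69) - 24*(-1/40))) = 10*(91 + (1/69 + 3/5)) = 10*(91 + 212/345) = 10*(31607/345) = 63214/69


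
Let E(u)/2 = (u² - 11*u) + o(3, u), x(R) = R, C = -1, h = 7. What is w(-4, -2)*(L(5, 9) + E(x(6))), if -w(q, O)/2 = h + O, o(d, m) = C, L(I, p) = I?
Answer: 570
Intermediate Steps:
o(d, m) = -1
E(u) = -2 - 22*u + 2*u² (E(u) = 2*((u² - 11*u) - 1) = 2*(-1 + u² - 11*u) = -2 - 22*u + 2*u²)
w(q, O) = -14 - 2*O (w(q, O) = -2*(7 + O) = -14 - 2*O)
w(-4, -2)*(L(5, 9) + E(x(6))) = (-14 - 2*(-2))*(5 + (-2 - 22*6 + 2*6²)) = (-14 + 4)*(5 + (-2 - 132 + 2*36)) = -10*(5 + (-2 - 132 + 72)) = -10*(5 - 62) = -10*(-57) = 570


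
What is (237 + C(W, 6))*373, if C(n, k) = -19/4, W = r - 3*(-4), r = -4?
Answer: 346517/4 ≈ 86629.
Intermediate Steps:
W = 8 (W = -4 - 3*(-4) = -4 + 12 = 8)
C(n, k) = -19/4 (C(n, k) = -19*1/4 = -19/4)
(237 + C(W, 6))*373 = (237 - 19/4)*373 = (929/4)*373 = 346517/4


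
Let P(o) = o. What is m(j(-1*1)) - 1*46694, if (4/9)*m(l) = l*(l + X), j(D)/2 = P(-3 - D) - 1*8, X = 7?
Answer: -46109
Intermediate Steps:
j(D) = -22 - 2*D (j(D) = 2*((-3 - D) - 1*8) = 2*((-3 - D) - 8) = 2*(-11 - D) = -22 - 2*D)
m(l) = 9*l*(7 + l)/4 (m(l) = 9*(l*(l + 7))/4 = 9*(l*(7 + l))/4 = 9*l*(7 + l)/4)
m(j(-1*1)) - 1*46694 = 9*(-22 - (-2))*(7 + (-22 - (-2)))/4 - 1*46694 = 9*(-22 - 2*(-1))*(7 + (-22 - 2*(-1)))/4 - 46694 = 9*(-22 + 2)*(7 + (-22 + 2))/4 - 46694 = (9/4)*(-20)*(7 - 20) - 46694 = (9/4)*(-20)*(-13) - 46694 = 585 - 46694 = -46109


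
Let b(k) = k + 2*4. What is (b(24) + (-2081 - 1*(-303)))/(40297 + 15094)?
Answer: -1746/55391 ≈ -0.031521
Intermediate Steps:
b(k) = 8 + k (b(k) = k + 8 = 8 + k)
(b(24) + (-2081 - 1*(-303)))/(40297 + 15094) = ((8 + 24) + (-2081 - 1*(-303)))/(40297 + 15094) = (32 + (-2081 + 303))/55391 = (32 - 1778)*(1/55391) = -1746*1/55391 = -1746/55391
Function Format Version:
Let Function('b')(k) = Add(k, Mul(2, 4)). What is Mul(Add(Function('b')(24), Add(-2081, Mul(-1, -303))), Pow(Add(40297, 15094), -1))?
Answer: Rational(-1746, 55391) ≈ -0.031521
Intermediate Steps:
Function('b')(k) = Add(8, k) (Function('b')(k) = Add(k, 8) = Add(8, k))
Mul(Add(Function('b')(24), Add(-2081, Mul(-1, -303))), Pow(Add(40297, 15094), -1)) = Mul(Add(Add(8, 24), Add(-2081, Mul(-1, -303))), Pow(Add(40297, 15094), -1)) = Mul(Add(32, Add(-2081, 303)), Pow(55391, -1)) = Mul(Add(32, -1778), Rational(1, 55391)) = Mul(-1746, Rational(1, 55391)) = Rational(-1746, 55391)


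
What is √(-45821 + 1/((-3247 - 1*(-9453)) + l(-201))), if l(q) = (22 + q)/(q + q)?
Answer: I*√285234811704615119/2494991 ≈ 214.06*I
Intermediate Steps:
l(q) = (22 + q)/(2*q) (l(q) = (22 + q)/((2*q)) = (22 + q)*(1/(2*q)) = (22 + q)/(2*q))
√(-45821 + 1/((-3247 - 1*(-9453)) + l(-201))) = √(-45821 + 1/((-3247 - 1*(-9453)) + (½)*(22 - 201)/(-201))) = √(-45821 + 1/((-3247 + 9453) + (½)*(-1/201)*(-179))) = √(-45821 + 1/(6206 + 179/402)) = √(-45821 + 1/(2494991/402)) = √(-45821 + 402/2494991) = √(-114322982209/2494991) = I*√285234811704615119/2494991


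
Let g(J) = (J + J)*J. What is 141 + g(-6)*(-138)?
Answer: -9795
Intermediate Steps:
g(J) = 2*J² (g(J) = (2*J)*J = 2*J²)
141 + g(-6)*(-138) = 141 + (2*(-6)²)*(-138) = 141 + (2*36)*(-138) = 141 + 72*(-138) = 141 - 9936 = -9795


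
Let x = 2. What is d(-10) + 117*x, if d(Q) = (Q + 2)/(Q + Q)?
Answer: 1172/5 ≈ 234.40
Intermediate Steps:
d(Q) = (2 + Q)/(2*Q) (d(Q) = (2 + Q)/((2*Q)) = (2 + Q)*(1/(2*Q)) = (2 + Q)/(2*Q))
d(-10) + 117*x = (½)*(2 - 10)/(-10) + 117*2 = (½)*(-⅒)*(-8) + 234 = ⅖ + 234 = 1172/5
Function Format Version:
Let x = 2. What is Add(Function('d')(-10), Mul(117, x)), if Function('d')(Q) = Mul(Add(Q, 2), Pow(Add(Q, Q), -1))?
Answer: Rational(1172, 5) ≈ 234.40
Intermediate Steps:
Function('d')(Q) = Mul(Rational(1, 2), Pow(Q, -1), Add(2, Q)) (Function('d')(Q) = Mul(Add(2, Q), Pow(Mul(2, Q), -1)) = Mul(Add(2, Q), Mul(Rational(1, 2), Pow(Q, -1))) = Mul(Rational(1, 2), Pow(Q, -1), Add(2, Q)))
Add(Function('d')(-10), Mul(117, x)) = Add(Mul(Rational(1, 2), Pow(-10, -1), Add(2, -10)), Mul(117, 2)) = Add(Mul(Rational(1, 2), Rational(-1, 10), -8), 234) = Add(Rational(2, 5), 234) = Rational(1172, 5)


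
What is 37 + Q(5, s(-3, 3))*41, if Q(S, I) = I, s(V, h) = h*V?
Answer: -332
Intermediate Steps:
s(V, h) = V*h
37 + Q(5, s(-3, 3))*41 = 37 - 3*3*41 = 37 - 9*41 = 37 - 369 = -332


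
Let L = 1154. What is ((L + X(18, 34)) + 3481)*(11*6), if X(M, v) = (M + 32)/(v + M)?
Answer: 3977655/13 ≈ 3.0597e+5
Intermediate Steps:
X(M, v) = (32 + M)/(M + v)
((L + X(18, 34)) + 3481)*(11*6) = ((1154 + (32 + 18)/(18 + 34)) + 3481)*(11*6) = ((1154 + 50/52) + 3481)*66 = ((1154 + (1/52)*50) + 3481)*66 = ((1154 + 25/26) + 3481)*66 = (30029/26 + 3481)*66 = (120535/26)*66 = 3977655/13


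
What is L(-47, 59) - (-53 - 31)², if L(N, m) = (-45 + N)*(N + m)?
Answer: -8160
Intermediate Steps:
L(-47, 59) - (-53 - 31)² = ((-47)² - 45*(-47) - 45*59 - 47*59) - (-53 - 31)² = (2209 + 2115 - 2655 - 2773) - 1*(-84)² = -1104 - 1*7056 = -1104 - 7056 = -8160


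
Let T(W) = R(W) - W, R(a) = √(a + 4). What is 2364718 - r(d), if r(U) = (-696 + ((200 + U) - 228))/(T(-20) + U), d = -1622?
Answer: 1517213952817/641605 - 2346*I/641605 ≈ 2.3647e+6 - 0.0036565*I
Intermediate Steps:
R(a) = √(4 + a)
T(W) = √(4 + W) - W
r(U) = (-724 + U)/(20 + U + 4*I) (r(U) = (-696 + ((200 + U) - 228))/((√(4 - 20) - 1*(-20)) + U) = (-696 + (-28 + U))/((√(-16) + 20) + U) = (-724 + U)/((4*I + 20) + U) = (-724 + U)/((20 + 4*I) + U) = (-724 + U)/(20 + U + 4*I))
2364718 - r(d) = 2364718 - (-724 - 1622)/(20 - 1622 + 4*I) = 2364718 - (-2346)/(-1602 + 4*I) = 2364718 - (-1602 - 4*I)/2566420*(-2346) = 2364718 - (-1173)*(-1602 - 4*I)/1283210 = 2364718 + 1173*(-1602 - 4*I)/1283210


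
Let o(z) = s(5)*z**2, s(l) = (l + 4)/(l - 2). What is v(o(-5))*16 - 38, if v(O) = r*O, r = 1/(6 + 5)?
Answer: 782/11 ≈ 71.091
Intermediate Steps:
s(l) = (4 + l)/(-2 + l)
r = 1/11 ≈ 0.090909
o(z) = 3*z**2 (o(z) = ((4 + 5)/(-2 + 5))*z**2 = (9/3)*z**2 = ((1/3)*9)*z**2 = 3*z**2)
v(O) = O/11
v(o(-5))*16 - 38 = ((3*(-5)**2)/11)*16 - 38 = ((3*25)/11)*16 - 38 = ((1/11)*75)*16 - 38 = (75/11)*16 - 38 = 1200/11 - 38 = 782/11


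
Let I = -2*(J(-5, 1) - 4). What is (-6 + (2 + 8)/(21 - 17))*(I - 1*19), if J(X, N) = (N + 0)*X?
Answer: 7/2 ≈ 3.5000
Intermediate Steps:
J(X, N) = N*X
I = 18 (I = -2*(1*(-5) - 4) = -2*(-5 - 4) = -2*(-9) = 18)
(-6 + (2 + 8)/(21 - 17))*(I - 1*19) = (-6 + (2 + 8)/(21 - 17))*(18 - 1*19) = (-6 + 10/4)*(18 - 19) = (-6 + 10*(1/4))*(-1) = (-6 + 5/2)*(-1) = -7/2*(-1) = 7/2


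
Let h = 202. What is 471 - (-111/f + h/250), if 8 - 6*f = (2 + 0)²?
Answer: 159173/250 ≈ 636.69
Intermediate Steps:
f = ⅔ (f = 4/3 - (2 + 0)²/6 = 4/3 - ⅙*2² = 4/3 - ⅙*4 = 4/3 - ⅔ = ⅔ ≈ 0.66667)
471 - (-111/f + h/250) = 471 - (-111/⅔ + 202/250) = 471 - (-111*3/2 + 202*(1/250)) = 471 - (-333/2 + 101/125) = 471 - 1*(-41423/250) = 471 + 41423/250 = 159173/250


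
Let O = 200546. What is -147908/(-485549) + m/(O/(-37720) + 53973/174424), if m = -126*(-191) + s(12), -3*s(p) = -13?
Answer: -28833465299839874308/5998504017875721 ≈ -4806.8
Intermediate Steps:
s(p) = 13/3 (s(p) = -1/3*(-13) = 13/3)
m = 72211/3 (m = -126*(-191) + 13/3 = 24066 + 13/3 = 72211/3 ≈ 24070.)
-147908/(-485549) + m/(O/(-37720) + 53973/174424) = -147908/(-485549) + 72211/(3*(200546/(-37720) + 53973/174424)) = -147908*(-1/485549) + 72211/(3*(200546*(-1/37720) + 53973*(1/174424))) = 147908/485549 + 72211/(3*(-100273/18860 + 53973/174424)) = 147908/485549 + 72211/(3*(-4118021743/822409160)) = 147908/485549 + (72211/3)*(-822409160/4118021743) = 147908/485549 - 59386987852760/12354065229 = -28833465299839874308/5998504017875721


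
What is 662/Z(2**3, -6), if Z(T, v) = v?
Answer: -331/3 ≈ -110.33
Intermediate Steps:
662/Z(2**3, -6) = 662/(-6) = 662*(-1/6) = -331/3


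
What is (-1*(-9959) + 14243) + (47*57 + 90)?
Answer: 26971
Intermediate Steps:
(-1*(-9959) + 14243) + (47*57 + 90) = (9959 + 14243) + (2679 + 90) = 24202 + 2769 = 26971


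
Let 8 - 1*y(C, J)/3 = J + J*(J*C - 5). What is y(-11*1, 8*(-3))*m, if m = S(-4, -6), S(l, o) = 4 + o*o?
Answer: 749760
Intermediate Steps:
S(l, o) = 4 + o²
m = 40 (m = 4 + (-6)² = 4 + 36 = 40)
y(C, J) = 24 - 3*J - 3*J*(-5 + C*J) (y(C, J) = 24 - 3*(J + J*(J*C - 5)) = 24 - 3*(J + J*(C*J - 5)) = 24 - 3*(J + J*(-5 + C*J)) = 24 + (-3*J - 3*J*(-5 + C*J)) = 24 - 3*J - 3*J*(-5 + C*J))
y(-11*1, 8*(-3))*m = (24 + 12*(8*(-3)) - 3*(-11*1)*(8*(-3))²)*40 = (24 + 12*(-24) - 3*(-11)*(-24)²)*40 = (24 - 288 - 3*(-11)*576)*40 = (24 - 288 + 19008)*40 = 18744*40 = 749760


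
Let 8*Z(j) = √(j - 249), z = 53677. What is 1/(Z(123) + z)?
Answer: 1717664/92199050591 - 12*I*√14/92199050591 ≈ 1.863e-5 - 4.8699e-10*I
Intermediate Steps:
Z(j) = √(-249 + j)/8 (Z(j) = √(j - 249)/8 = √(-249 + j)/8)
1/(Z(123) + z) = 1/(√(-249 + 123)/8 + 53677) = 1/(√(-126)/8 + 53677) = 1/((3*I*√14)/8 + 53677) = 1/(3*I*√14/8 + 53677) = 1/(53677 + 3*I*√14/8)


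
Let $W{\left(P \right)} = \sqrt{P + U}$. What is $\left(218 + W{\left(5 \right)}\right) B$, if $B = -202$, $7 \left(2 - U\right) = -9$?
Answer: $-44036 - \frac{202 \sqrt{406}}{7} \approx -44617.0$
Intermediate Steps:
$U = \frac{23}{7}$ ($U = 2 - - \frac{9}{7} = 2 + \frac{9}{7} = \frac{23}{7} \approx 3.2857$)
$W{\left(P \right)} = \sqrt{\frac{23}{7} + P}$ ($W{\left(P \right)} = \sqrt{P + \frac{23}{7}} = \sqrt{\frac{23}{7} + P}$)
$\left(218 + W{\left(5 \right)}\right) B = \left(218 + \frac{\sqrt{161 + 49 \cdot 5}}{7}\right) \left(-202\right) = \left(218 + \frac{\sqrt{161 + 245}}{7}\right) \left(-202\right) = \left(218 + \frac{\sqrt{406}}{7}\right) \left(-202\right) = -44036 - \frac{202 \sqrt{406}}{7}$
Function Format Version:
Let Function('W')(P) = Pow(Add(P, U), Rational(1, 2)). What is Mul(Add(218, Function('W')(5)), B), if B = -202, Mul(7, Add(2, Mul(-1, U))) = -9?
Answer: Add(-44036, Mul(Rational(-202, 7), Pow(406, Rational(1, 2)))) ≈ -44617.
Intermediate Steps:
U = Rational(23, 7) (U = Add(2, Mul(Rational(-1, 7), -9)) = Add(2, Rational(9, 7)) = Rational(23, 7) ≈ 3.2857)
Function('W')(P) = Pow(Add(Rational(23, 7), P), Rational(1, 2)) (Function('W')(P) = Pow(Add(P, Rational(23, 7)), Rational(1, 2)) = Pow(Add(Rational(23, 7), P), Rational(1, 2)))
Mul(Add(218, Function('W')(5)), B) = Mul(Add(218, Mul(Rational(1, 7), Pow(Add(161, Mul(49, 5)), Rational(1, 2)))), -202) = Mul(Add(218, Mul(Rational(1, 7), Pow(Add(161, 245), Rational(1, 2)))), -202) = Mul(Add(218, Mul(Rational(1, 7), Pow(406, Rational(1, 2)))), -202) = Add(-44036, Mul(Rational(-202, 7), Pow(406, Rational(1, 2))))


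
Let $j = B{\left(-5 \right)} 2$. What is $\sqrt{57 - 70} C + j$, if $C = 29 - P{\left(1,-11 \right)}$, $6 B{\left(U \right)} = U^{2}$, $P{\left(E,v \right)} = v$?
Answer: $\frac{25}{3} + 40 i \sqrt{13} \approx 8.3333 + 144.22 i$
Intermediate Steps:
$B{\left(U \right)} = \frac{U^{2}}{6}$
$j = \frac{25}{3}$ ($j = \frac{\left(-5\right)^{2}}{6} \cdot 2 = \frac{1}{6} \cdot 25 \cdot 2 = \frac{25}{6} \cdot 2 = \frac{25}{3} \approx 8.3333$)
$C = 40$ ($C = 29 - -11 = 29 + 11 = 40$)
$\sqrt{57 - 70} C + j = \sqrt{57 - 70} \cdot 40 + \frac{25}{3} = \sqrt{-13} \cdot 40 + \frac{25}{3} = i \sqrt{13} \cdot 40 + \frac{25}{3} = 40 i \sqrt{13} + \frac{25}{3} = \frac{25}{3} + 40 i \sqrt{13}$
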